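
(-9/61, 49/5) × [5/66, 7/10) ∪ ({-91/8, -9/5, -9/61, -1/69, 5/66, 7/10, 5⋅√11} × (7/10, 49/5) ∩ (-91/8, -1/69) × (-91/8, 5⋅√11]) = ({-9/5, -9/61} × (7/10, 49/5)) ∪ ((-9/61, 49/5) × [5/66, 7/10))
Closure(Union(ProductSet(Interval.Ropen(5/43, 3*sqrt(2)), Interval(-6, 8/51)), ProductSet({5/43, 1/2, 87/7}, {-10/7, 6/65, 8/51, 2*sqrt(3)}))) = Union(ProductSet({5/43, 1/2, 87/7}, {-10/7, 6/65, 8/51, 2*sqrt(3)}), ProductSet(Interval(5/43, 3*sqrt(2)), Interval(-6, 8/51)))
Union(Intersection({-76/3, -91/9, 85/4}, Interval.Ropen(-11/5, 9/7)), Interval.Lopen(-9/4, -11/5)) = Interval.Lopen(-9/4, -11/5)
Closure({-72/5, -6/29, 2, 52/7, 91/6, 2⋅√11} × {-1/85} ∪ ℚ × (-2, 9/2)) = ℝ × [-2, 9/2]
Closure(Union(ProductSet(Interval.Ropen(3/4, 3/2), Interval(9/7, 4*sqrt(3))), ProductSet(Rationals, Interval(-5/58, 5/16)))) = Union(ProductSet(Interval(3/4, 3/2), Interval(9/7, 4*sqrt(3))), ProductSet(Union(Interval(-oo, oo), Rationals), Interval(-5/58, 5/16)))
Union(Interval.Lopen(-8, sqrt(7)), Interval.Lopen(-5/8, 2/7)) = Interval.Lopen(-8, sqrt(7))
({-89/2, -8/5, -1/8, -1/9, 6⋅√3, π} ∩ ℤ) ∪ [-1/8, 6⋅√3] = [-1/8, 6⋅√3]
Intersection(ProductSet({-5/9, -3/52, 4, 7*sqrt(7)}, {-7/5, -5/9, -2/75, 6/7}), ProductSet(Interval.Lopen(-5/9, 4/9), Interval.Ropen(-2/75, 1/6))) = ProductSet({-3/52}, {-2/75})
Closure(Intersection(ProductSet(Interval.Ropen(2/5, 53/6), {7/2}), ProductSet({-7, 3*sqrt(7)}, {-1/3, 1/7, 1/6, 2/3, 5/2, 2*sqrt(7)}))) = EmptySet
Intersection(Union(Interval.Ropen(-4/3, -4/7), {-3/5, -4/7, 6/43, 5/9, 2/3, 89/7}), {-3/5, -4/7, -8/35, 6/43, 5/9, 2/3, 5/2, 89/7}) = {-3/5, -4/7, 6/43, 5/9, 2/3, 89/7}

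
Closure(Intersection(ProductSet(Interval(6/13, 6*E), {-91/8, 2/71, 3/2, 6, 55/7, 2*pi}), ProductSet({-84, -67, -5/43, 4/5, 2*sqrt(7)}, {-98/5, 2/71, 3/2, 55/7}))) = ProductSet({4/5, 2*sqrt(7)}, {2/71, 3/2, 55/7})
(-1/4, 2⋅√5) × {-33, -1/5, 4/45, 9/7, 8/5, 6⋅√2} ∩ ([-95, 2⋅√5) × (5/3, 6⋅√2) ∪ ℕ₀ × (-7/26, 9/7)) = {0, 1, …, 4} × {-1/5, 4/45}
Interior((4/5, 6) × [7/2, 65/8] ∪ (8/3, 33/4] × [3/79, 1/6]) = ((4/5, 6) × (7/2, 65/8)) ∪ ((8/3, 33/4) × (3/79, 1/6))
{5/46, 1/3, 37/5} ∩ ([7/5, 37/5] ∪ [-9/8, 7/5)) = {5/46, 1/3, 37/5}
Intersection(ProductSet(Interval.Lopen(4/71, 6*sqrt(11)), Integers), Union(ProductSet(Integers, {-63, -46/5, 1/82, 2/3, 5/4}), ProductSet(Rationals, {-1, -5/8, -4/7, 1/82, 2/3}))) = Union(ProductSet(Intersection(Interval.Lopen(4/71, 6*sqrt(11)), Rationals), {-1}), ProductSet(Range(1, 20, 1), {-63}))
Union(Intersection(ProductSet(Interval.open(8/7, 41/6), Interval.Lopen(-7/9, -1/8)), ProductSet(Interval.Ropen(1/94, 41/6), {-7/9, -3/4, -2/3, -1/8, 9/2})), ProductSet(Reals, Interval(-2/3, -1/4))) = Union(ProductSet(Interval.open(8/7, 41/6), {-3/4, -2/3, -1/8}), ProductSet(Reals, Interval(-2/3, -1/4)))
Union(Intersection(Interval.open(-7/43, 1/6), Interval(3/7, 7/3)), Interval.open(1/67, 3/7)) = Interval.open(1/67, 3/7)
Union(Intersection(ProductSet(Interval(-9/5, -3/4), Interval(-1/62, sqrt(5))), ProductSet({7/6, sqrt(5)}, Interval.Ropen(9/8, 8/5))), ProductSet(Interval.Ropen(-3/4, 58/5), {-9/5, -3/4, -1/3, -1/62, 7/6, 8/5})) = ProductSet(Interval.Ropen(-3/4, 58/5), {-9/5, -3/4, -1/3, -1/62, 7/6, 8/5})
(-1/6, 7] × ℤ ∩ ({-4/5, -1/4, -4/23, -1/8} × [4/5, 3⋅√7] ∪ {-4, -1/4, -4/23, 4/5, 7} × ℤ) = ({4/5, 7} × ℤ) ∪ ({-1/8} × {1, 2, …, 7})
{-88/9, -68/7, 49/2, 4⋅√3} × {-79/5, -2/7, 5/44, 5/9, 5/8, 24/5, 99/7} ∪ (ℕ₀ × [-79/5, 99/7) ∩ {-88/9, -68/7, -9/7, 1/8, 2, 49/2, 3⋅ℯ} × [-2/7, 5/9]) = ({2} × [-2/7, 5/9]) ∪ ({-88/9, -68/7, 49/2, 4⋅√3} × {-79/5, -2/7, 5/44, 5/9, 5/8, 24/5, 99/7})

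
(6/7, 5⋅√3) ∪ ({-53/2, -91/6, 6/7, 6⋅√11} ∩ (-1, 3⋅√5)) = [6/7, 5⋅√3)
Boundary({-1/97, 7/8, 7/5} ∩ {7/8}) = {7/8}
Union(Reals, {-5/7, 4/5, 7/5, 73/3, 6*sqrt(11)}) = Reals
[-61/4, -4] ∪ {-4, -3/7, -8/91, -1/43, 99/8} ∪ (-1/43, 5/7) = [-61/4, -4] ∪ {-3/7, -8/91, 99/8} ∪ [-1/43, 5/7)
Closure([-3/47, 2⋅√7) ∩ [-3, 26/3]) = [-3/47, 2⋅√7]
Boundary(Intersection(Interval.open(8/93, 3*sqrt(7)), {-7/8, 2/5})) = {2/5}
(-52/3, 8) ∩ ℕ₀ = {0, 1, …, 7}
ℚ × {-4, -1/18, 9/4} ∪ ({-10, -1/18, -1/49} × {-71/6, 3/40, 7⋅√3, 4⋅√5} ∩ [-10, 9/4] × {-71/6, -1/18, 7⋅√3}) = (ℚ × {-4, -1/18, 9/4}) ∪ ({-10, -1/18, -1/49} × {-71/6, 7⋅√3})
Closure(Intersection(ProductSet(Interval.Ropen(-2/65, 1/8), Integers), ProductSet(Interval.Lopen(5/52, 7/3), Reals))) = ProductSet(Interval(5/52, 1/8), Integers)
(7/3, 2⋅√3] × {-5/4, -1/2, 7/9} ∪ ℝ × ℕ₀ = (ℝ × ℕ₀) ∪ ((7/3, 2⋅√3] × {-5/4, -1/2, 7/9})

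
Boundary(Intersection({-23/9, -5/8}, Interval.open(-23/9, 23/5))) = {-5/8}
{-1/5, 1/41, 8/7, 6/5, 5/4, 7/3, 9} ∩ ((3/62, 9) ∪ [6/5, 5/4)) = {8/7, 6/5, 5/4, 7/3}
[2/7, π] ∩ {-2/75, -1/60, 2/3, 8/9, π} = {2/3, 8/9, π}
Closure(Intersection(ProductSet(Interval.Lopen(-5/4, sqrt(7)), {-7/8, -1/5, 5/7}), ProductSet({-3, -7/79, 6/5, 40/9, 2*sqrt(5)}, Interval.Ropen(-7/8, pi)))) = ProductSet({-7/79, 6/5}, {-7/8, -1/5, 5/7})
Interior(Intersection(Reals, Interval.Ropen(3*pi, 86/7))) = Interval.open(3*pi, 86/7)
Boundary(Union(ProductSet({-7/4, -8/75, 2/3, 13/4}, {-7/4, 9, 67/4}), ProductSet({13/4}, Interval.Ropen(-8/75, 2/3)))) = Union(ProductSet({13/4}, Interval(-8/75, 2/3)), ProductSet({-7/4, -8/75, 2/3, 13/4}, {-7/4, 9, 67/4}))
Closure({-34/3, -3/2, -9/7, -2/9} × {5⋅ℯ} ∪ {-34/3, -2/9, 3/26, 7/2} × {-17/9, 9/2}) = ({-34/3, -2/9, 3/26, 7/2} × {-17/9, 9/2}) ∪ ({-34/3, -3/2, -9/7, -2/9} × {5⋅ℯ})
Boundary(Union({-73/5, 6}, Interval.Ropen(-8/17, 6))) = {-73/5, -8/17, 6}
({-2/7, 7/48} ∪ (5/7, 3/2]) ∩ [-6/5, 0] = {-2/7}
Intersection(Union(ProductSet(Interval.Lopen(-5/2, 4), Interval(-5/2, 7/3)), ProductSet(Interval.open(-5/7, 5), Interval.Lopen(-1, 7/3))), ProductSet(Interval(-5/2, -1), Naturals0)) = ProductSet(Interval.Lopen(-5/2, -1), Range(0, 3, 1))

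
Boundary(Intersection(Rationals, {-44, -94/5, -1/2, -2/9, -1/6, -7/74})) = {-44, -94/5, -1/2, -2/9, -1/6, -7/74}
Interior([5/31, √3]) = (5/31, √3)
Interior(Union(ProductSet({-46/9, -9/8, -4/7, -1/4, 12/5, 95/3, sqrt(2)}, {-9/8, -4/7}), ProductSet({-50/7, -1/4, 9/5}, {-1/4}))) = EmptySet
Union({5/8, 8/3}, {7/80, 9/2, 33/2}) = {7/80, 5/8, 8/3, 9/2, 33/2}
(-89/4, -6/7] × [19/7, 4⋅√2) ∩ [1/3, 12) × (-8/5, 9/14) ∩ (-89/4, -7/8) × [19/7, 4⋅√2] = ∅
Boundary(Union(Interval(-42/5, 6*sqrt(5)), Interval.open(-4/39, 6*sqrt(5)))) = {-42/5, 6*sqrt(5)}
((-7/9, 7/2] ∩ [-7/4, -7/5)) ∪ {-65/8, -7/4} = {-65/8, -7/4}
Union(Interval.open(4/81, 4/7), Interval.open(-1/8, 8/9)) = Interval.open(-1/8, 8/9)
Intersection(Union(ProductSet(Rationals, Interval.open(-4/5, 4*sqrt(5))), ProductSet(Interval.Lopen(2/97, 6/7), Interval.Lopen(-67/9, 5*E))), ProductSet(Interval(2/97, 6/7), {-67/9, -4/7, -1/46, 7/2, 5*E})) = Union(ProductSet(Intersection(Interval(2/97, 6/7), Rationals), {-4/7, -1/46, 7/2}), ProductSet(Interval.Lopen(2/97, 6/7), {-4/7, -1/46, 7/2, 5*E}))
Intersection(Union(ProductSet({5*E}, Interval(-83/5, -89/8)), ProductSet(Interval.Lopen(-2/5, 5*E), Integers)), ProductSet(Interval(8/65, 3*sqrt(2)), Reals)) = ProductSet(Interval(8/65, 3*sqrt(2)), Integers)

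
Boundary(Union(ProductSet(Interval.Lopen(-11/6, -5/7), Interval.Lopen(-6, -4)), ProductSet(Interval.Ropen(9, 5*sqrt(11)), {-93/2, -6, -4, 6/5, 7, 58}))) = Union(ProductSet({-11/6, -5/7}, Interval(-6, -4)), ProductSet(Interval(-11/6, -5/7), {-6, -4}), ProductSet(Interval(9, 5*sqrt(11)), {-93/2, -6, -4, 6/5, 7, 58}))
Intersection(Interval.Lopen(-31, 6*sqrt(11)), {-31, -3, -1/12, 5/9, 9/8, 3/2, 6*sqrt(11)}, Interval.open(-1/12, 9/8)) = {5/9}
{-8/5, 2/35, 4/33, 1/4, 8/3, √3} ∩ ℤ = ∅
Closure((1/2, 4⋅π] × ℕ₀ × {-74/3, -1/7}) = [1/2, 4⋅π] × ℕ₀ × {-74/3, -1/7}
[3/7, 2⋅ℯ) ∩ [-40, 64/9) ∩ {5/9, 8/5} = {5/9, 8/5}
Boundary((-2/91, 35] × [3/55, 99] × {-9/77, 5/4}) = [-2/91, 35] × [3/55, 99] × {-9/77, 5/4}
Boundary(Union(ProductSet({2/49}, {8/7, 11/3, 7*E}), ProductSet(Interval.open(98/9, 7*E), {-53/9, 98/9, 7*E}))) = Union(ProductSet({2/49}, {8/7, 11/3, 7*E}), ProductSet(Interval(98/9, 7*E), {-53/9, 98/9, 7*E}))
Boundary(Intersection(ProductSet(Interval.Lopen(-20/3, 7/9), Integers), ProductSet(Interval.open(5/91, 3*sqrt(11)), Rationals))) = ProductSet(Interval(5/91, 7/9), Integers)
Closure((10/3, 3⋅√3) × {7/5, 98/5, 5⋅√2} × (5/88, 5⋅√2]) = [10/3, 3⋅√3] × {7/5, 98/5, 5⋅√2} × [5/88, 5⋅√2]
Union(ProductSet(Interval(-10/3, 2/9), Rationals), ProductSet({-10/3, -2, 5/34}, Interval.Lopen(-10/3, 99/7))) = Union(ProductSet({-10/3, -2, 5/34}, Interval.Lopen(-10/3, 99/7)), ProductSet(Interval(-10/3, 2/9), Rationals))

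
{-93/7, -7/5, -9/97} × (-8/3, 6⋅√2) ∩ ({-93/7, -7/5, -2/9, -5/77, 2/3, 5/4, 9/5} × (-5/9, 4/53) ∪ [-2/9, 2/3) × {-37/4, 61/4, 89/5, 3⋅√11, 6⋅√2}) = {-93/7, -7/5} × (-5/9, 4/53)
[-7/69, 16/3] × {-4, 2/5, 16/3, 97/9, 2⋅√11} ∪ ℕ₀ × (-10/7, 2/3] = (ℕ₀ × (-10/7, 2/3]) ∪ ([-7/69, 16/3] × {-4, 2/5, 16/3, 97/9, 2⋅√11})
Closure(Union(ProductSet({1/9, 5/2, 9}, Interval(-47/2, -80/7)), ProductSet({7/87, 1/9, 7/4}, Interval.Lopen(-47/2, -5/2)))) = Union(ProductSet({7/87, 1/9, 7/4}, Interval(-47/2, -5/2)), ProductSet({1/9, 5/2, 9}, Interval(-47/2, -80/7)))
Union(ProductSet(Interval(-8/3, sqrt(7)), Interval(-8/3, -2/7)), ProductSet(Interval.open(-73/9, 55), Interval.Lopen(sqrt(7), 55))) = Union(ProductSet(Interval.open(-73/9, 55), Interval.Lopen(sqrt(7), 55)), ProductSet(Interval(-8/3, sqrt(7)), Interval(-8/3, -2/7)))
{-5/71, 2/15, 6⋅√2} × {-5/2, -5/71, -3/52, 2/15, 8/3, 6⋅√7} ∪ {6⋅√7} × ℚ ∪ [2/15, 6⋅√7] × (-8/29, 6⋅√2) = ({6⋅√7} × ℚ) ∪ ([2/15, 6⋅√7] × (-8/29, 6⋅√2)) ∪ ({-5/71, 2/15, 6⋅√2} × {-5/2, -5/71, -3/52, 2/15, 8/3, 6⋅√7})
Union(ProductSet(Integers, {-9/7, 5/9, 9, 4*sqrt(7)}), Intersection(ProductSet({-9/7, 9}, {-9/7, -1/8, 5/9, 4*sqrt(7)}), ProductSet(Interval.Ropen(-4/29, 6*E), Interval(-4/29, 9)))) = Union(ProductSet({9}, {-1/8, 5/9}), ProductSet(Integers, {-9/7, 5/9, 9, 4*sqrt(7)}))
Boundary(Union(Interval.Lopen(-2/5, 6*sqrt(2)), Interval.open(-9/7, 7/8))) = {-9/7, 6*sqrt(2)}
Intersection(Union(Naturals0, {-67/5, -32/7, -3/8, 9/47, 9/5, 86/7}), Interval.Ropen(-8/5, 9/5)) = Union({-3/8, 9/47}, Range(0, 2, 1))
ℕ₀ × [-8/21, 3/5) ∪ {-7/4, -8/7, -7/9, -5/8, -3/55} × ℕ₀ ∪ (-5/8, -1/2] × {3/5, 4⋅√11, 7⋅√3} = (ℕ₀ × [-8/21, 3/5)) ∪ ({-7/4, -8/7, -7/9, -5/8, -3/55} × ℕ₀) ∪ ((-5/8, -1/2] × {3/5, 4⋅√11, 7⋅√3})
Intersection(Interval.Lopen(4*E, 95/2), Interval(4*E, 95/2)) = Interval.Lopen(4*E, 95/2)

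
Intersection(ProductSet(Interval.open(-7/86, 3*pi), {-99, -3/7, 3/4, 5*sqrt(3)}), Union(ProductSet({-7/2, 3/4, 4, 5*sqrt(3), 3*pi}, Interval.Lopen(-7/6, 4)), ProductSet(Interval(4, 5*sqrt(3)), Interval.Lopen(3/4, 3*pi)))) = Union(ProductSet({3/4, 4, 5*sqrt(3)}, {-3/7, 3/4}), ProductSet(Interval(4, 5*sqrt(3)), {5*sqrt(3)}))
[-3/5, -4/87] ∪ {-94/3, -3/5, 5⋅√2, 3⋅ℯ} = {-94/3, 5⋅√2, 3⋅ℯ} ∪ [-3/5, -4/87]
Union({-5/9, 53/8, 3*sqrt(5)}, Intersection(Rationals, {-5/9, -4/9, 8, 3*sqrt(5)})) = {-5/9, -4/9, 53/8, 8, 3*sqrt(5)}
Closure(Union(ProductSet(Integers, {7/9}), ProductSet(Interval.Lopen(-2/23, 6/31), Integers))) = Union(ProductSet(Integers, {7/9}), ProductSet(Interval(-2/23, 6/31), Integers))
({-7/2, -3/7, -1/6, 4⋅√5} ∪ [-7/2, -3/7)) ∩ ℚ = {-1/6} ∪ (ℚ ∩ [-7/2, -3/7])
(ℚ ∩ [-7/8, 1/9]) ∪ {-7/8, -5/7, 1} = {1} ∪ (ℚ ∩ [-7/8, 1/9])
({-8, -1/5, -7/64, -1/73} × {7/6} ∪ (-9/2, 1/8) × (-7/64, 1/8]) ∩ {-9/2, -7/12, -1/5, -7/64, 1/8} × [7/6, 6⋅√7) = {-1/5, -7/64} × {7/6}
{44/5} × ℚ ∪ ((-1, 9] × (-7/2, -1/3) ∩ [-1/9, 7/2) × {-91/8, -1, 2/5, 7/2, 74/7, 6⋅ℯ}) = ({44/5} × ℚ) ∪ ([-1/9, 7/2) × {-1})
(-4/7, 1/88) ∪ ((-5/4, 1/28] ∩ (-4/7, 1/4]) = (-4/7, 1/28]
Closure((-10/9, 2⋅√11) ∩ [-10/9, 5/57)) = [-10/9, 5/57]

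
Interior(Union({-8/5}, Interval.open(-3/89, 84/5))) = Interval.open(-3/89, 84/5)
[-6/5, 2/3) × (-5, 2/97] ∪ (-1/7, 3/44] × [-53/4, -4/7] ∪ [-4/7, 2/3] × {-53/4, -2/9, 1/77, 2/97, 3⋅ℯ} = ([-6/5, 2/3) × (-5, 2/97]) ∪ ((-1/7, 3/44] × [-53/4, -4/7]) ∪ ([-4/7, 2/3] × {-53/4, -2/9, 1/77, 2/97, 3⋅ℯ})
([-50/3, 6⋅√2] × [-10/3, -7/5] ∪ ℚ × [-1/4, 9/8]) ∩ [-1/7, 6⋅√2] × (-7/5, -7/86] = (ℚ ∩ [-1/7, 6⋅√2]) × [-1/4, -7/86]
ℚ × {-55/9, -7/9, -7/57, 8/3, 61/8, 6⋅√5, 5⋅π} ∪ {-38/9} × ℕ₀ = ({-38/9} × ℕ₀) ∪ (ℚ × {-55/9, -7/9, -7/57, 8/3, 61/8, 6⋅√5, 5⋅π})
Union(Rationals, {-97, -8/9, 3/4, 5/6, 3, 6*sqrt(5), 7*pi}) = Union({6*sqrt(5), 7*pi}, Rationals)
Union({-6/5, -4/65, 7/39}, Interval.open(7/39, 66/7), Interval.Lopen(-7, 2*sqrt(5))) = Interval.open(-7, 66/7)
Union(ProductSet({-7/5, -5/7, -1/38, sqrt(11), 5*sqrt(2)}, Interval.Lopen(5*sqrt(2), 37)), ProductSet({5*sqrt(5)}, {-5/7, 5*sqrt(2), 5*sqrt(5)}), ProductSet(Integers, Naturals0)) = Union(ProductSet({5*sqrt(5)}, {-5/7, 5*sqrt(2), 5*sqrt(5)}), ProductSet({-7/5, -5/7, -1/38, sqrt(11), 5*sqrt(2)}, Interval.Lopen(5*sqrt(2), 37)), ProductSet(Integers, Naturals0))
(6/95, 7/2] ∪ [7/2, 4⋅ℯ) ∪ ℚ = ℚ ∪ [6/95, 4⋅ℯ)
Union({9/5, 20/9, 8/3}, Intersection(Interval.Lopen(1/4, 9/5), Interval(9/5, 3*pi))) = {9/5, 20/9, 8/3}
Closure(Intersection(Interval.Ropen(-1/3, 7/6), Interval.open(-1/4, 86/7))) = Interval(-1/4, 7/6)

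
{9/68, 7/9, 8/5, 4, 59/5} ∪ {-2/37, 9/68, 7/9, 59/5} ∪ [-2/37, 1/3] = [-2/37, 1/3] ∪ {7/9, 8/5, 4, 59/5}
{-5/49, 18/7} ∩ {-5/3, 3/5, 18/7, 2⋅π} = {18/7}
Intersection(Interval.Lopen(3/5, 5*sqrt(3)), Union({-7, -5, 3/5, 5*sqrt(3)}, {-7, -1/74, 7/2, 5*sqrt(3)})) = {7/2, 5*sqrt(3)}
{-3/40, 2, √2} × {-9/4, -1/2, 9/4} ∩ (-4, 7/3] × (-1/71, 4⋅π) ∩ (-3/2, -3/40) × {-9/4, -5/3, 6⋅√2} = ∅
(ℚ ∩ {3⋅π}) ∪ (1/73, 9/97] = (1/73, 9/97]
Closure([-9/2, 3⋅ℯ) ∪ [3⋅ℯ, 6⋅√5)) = [-9/2, 6⋅√5]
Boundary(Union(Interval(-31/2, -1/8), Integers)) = Union(Complement(Integers, Interval.open(-31/2, -1/8)), {-31/2, -1/8})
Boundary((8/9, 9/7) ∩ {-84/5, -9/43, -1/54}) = ∅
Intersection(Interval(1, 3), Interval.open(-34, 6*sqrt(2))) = Interval(1, 3)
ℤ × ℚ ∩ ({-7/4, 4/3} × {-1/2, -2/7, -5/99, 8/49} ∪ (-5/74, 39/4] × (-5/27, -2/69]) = {0, 1, …, 9} × (ℚ ∩ (-5/27, -2/69])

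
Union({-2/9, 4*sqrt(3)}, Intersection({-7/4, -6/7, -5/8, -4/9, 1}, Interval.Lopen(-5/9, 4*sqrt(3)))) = {-4/9, -2/9, 1, 4*sqrt(3)}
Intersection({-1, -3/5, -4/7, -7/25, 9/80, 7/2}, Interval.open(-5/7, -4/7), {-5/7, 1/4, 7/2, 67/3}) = EmptySet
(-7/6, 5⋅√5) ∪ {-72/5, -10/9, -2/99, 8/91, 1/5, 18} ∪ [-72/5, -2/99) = [-72/5, 5⋅√5) ∪ {18}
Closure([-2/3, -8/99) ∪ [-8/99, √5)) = [-2/3, √5]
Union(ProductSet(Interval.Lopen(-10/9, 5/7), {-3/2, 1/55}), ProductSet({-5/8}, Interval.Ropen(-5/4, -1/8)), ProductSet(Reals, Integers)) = Union(ProductSet({-5/8}, Interval.Ropen(-5/4, -1/8)), ProductSet(Interval.Lopen(-10/9, 5/7), {-3/2, 1/55}), ProductSet(Reals, Integers))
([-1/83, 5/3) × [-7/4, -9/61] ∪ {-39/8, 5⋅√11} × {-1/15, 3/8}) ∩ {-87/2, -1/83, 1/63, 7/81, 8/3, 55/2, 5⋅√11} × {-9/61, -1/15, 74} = ({-1/83, 1/63, 7/81} × {-9/61}) ∪ ({5⋅√11} × {-1/15})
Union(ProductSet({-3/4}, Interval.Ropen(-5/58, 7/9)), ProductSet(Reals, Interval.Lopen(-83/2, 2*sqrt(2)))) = ProductSet(Reals, Interval.Lopen(-83/2, 2*sqrt(2)))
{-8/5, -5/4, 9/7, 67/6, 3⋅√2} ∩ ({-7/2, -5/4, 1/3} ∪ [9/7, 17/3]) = {-5/4, 9/7, 3⋅√2}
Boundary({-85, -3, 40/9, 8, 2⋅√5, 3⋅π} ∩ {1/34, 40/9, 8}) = {40/9, 8}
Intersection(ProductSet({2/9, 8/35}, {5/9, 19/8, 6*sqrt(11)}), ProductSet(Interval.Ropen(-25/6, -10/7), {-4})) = EmptySet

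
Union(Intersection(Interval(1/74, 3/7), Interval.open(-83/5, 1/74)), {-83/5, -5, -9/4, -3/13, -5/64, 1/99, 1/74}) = {-83/5, -5, -9/4, -3/13, -5/64, 1/99, 1/74}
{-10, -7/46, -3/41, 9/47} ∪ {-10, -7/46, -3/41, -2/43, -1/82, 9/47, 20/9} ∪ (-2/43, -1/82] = {-10, -7/46, -3/41, 9/47, 20/9} ∪ [-2/43, -1/82]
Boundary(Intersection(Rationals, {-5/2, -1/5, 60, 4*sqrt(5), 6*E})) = {-5/2, -1/5, 60}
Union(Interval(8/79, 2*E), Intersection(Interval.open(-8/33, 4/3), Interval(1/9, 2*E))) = Interval(8/79, 2*E)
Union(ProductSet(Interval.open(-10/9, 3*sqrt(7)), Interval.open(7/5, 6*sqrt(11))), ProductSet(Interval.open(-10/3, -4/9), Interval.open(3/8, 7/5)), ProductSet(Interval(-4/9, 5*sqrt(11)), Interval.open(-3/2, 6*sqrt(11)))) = Union(ProductSet(Interval.open(-10/3, -4/9), Interval.open(3/8, 7/5)), ProductSet(Interval.open(-10/9, 3*sqrt(7)), Interval.open(7/5, 6*sqrt(11))), ProductSet(Interval(-4/9, 5*sqrt(11)), Interval.open(-3/2, 6*sqrt(11))))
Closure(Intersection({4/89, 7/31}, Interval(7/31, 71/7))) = {7/31}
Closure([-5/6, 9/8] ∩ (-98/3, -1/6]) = [-5/6, -1/6]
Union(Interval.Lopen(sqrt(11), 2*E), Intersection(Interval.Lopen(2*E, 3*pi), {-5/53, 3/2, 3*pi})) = Union({3*pi}, Interval.Lopen(sqrt(11), 2*E))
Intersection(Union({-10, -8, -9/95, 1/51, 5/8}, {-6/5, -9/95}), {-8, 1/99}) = {-8}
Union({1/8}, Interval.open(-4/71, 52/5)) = Interval.open(-4/71, 52/5)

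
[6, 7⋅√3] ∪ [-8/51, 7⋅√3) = [-8/51, 7⋅√3]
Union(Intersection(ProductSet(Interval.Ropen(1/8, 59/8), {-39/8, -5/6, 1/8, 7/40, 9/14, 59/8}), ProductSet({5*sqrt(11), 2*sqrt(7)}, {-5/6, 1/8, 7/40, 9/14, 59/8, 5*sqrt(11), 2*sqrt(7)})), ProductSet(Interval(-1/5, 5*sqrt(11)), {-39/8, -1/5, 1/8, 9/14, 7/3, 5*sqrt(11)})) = Union(ProductSet({2*sqrt(7)}, {-5/6, 1/8, 7/40, 9/14, 59/8}), ProductSet(Interval(-1/5, 5*sqrt(11)), {-39/8, -1/5, 1/8, 9/14, 7/3, 5*sqrt(11)}))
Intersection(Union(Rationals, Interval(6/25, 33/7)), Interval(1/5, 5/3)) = Union(Intersection(Interval(1/5, 5/3), Rationals), Interval(6/25, 5/3))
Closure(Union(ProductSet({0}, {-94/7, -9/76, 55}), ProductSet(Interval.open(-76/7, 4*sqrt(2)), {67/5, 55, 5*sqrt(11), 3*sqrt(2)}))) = Union(ProductSet({0}, {-94/7, -9/76, 55}), ProductSet(Interval(-76/7, 4*sqrt(2)), {67/5, 55, 5*sqrt(11), 3*sqrt(2)}))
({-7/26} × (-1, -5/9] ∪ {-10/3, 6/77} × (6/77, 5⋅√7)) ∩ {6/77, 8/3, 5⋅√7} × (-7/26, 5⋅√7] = {6/77} × (6/77, 5⋅√7)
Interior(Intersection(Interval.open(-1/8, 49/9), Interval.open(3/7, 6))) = Interval.open(3/7, 49/9)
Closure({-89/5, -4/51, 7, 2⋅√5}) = {-89/5, -4/51, 7, 2⋅√5}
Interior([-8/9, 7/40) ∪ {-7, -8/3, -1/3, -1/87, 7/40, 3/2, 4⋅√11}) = (-8/9, 7/40)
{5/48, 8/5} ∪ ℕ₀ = ℕ₀ ∪ {5/48, 8/5}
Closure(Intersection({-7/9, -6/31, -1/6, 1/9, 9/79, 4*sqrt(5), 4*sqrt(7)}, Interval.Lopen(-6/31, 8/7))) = {-1/6, 1/9, 9/79}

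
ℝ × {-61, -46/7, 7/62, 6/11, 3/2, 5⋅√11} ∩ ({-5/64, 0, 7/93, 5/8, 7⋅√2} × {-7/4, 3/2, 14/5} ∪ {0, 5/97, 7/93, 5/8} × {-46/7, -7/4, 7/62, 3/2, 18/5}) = ({0, 5/97, 7/93, 5/8} × {-46/7, 7/62, 3/2}) ∪ ({-5/64, 0, 7/93, 5/8, 7⋅√2} × {3/2})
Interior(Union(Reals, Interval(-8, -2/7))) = Interval(-oo, oo)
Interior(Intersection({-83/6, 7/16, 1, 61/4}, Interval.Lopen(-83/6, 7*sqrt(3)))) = EmptySet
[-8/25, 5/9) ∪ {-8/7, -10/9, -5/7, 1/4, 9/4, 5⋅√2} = {-8/7, -10/9, -5/7, 9/4, 5⋅√2} ∪ [-8/25, 5/9)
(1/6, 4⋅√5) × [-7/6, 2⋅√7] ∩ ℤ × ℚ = {1, 2, …, 8} × (ℚ ∩ [-7/6, 2⋅√7])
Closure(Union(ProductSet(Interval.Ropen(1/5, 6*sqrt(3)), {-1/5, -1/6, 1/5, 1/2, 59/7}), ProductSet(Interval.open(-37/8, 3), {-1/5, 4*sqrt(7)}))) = Union(ProductSet(Interval(-37/8, 3), {-1/5, 4*sqrt(7)}), ProductSet(Interval(1/5, 6*sqrt(3)), {-1/5, -1/6, 1/5, 1/2, 59/7}))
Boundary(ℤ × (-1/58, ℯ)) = ℤ × [-1/58, ℯ]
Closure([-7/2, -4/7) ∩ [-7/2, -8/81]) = [-7/2, -4/7]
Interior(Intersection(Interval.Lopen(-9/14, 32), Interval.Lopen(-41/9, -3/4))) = EmptySet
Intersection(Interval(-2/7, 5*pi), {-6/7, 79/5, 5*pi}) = {5*pi}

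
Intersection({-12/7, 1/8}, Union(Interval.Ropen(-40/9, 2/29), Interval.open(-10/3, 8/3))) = {-12/7, 1/8}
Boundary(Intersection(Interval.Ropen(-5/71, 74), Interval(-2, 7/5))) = {-5/71, 7/5}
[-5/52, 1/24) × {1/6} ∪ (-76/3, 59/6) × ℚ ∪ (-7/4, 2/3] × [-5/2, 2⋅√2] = ((-76/3, 59/6) × ℚ) ∪ ((-7/4, 2/3] × [-5/2, 2⋅√2])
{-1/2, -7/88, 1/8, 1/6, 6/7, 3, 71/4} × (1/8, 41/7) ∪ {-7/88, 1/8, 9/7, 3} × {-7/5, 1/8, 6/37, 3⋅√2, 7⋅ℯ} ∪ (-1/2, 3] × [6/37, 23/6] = ((-1/2, 3] × [6/37, 23/6]) ∪ ({-1/2, -7/88, 1/8, 1/6, 6/7, 3, 71/4} × (1/8, 41/7)) ∪ ({-7/88, 1/8, 9/7, 3} × {-7/5, 1/8, 6/37, 3⋅√2, 7⋅ℯ})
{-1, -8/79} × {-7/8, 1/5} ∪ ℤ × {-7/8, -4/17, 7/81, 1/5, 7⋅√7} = ({-1, -8/79} × {-7/8, 1/5}) ∪ (ℤ × {-7/8, -4/17, 7/81, 1/5, 7⋅√7})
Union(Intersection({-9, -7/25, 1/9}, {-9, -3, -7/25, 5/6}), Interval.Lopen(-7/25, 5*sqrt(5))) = Union({-9}, Interval(-7/25, 5*sqrt(5)))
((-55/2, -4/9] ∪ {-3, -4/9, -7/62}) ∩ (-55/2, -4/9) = (-55/2, -4/9)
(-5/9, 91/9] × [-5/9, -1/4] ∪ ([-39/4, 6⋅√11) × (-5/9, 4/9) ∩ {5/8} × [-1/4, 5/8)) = ({5/8} × [-1/4, 4/9)) ∪ ((-5/9, 91/9] × [-5/9, -1/4])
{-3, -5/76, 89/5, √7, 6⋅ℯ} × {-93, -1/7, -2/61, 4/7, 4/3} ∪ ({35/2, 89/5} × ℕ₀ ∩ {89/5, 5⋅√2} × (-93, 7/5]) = ({89/5} × {0, 1}) ∪ ({-3, -5/76, 89/5, √7, 6⋅ℯ} × {-93, -1/7, -2/61, 4/7, 4/3})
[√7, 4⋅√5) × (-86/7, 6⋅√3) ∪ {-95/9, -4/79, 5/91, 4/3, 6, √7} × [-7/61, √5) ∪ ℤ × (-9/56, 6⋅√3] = (ℤ × (-9/56, 6⋅√3]) ∪ ({-95/9, -4/79, 5/91, 4/3, 6, √7} × [-7/61, √5)) ∪ ([√7, 4⋅√5) × (-86/7, 6⋅√3))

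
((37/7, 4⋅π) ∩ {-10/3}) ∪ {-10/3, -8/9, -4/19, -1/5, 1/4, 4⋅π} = {-10/3, -8/9, -4/19, -1/5, 1/4, 4⋅π}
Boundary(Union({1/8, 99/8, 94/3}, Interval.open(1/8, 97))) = {1/8, 97}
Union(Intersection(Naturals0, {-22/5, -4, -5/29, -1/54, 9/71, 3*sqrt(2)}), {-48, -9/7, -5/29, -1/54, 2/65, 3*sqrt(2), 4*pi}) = {-48, -9/7, -5/29, -1/54, 2/65, 3*sqrt(2), 4*pi}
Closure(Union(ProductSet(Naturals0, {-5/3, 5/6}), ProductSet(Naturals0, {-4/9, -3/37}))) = ProductSet(Naturals0, {-5/3, -4/9, -3/37, 5/6})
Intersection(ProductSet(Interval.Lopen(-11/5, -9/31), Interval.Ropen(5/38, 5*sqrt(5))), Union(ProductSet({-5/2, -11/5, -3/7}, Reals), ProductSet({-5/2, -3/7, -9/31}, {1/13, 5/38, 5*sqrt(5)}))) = Union(ProductSet({-3/7}, Interval.Ropen(5/38, 5*sqrt(5))), ProductSet({-3/7, -9/31}, {5/38}))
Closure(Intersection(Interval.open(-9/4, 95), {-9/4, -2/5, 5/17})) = {-2/5, 5/17}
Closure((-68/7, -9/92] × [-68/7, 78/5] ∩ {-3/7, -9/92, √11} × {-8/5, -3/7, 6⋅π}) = {-3/7, -9/92} × {-8/5, -3/7}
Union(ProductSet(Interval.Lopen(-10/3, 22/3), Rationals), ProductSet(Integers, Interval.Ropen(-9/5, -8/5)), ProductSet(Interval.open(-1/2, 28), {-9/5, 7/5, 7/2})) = Union(ProductSet(Integers, Interval.Ropen(-9/5, -8/5)), ProductSet(Interval.Lopen(-10/3, 22/3), Rationals), ProductSet(Interval.open(-1/2, 28), {-9/5, 7/5, 7/2}))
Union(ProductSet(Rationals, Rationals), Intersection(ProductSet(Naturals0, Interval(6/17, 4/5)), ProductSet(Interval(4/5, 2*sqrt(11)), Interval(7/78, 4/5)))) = Union(ProductSet(Range(1, 7, 1), Interval(6/17, 4/5)), ProductSet(Rationals, Rationals))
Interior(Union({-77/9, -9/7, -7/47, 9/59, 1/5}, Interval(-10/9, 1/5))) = Interval.open(-10/9, 1/5)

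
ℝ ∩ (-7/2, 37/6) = (-7/2, 37/6)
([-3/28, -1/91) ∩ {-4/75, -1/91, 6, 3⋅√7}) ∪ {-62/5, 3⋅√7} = {-62/5, -4/75, 3⋅√7}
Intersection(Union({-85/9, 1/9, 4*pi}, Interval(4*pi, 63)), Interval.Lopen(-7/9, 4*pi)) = {1/9, 4*pi}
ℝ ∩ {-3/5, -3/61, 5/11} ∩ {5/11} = {5/11}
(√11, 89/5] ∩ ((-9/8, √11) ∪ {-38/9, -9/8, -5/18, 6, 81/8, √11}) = {6, 81/8}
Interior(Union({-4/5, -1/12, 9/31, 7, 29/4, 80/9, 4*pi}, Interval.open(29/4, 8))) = Interval.open(29/4, 8)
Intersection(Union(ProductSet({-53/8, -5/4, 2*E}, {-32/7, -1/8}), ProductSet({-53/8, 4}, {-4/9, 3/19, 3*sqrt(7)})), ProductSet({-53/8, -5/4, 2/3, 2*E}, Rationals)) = Union(ProductSet({-53/8}, {-4/9, 3/19}), ProductSet({-53/8, -5/4, 2*E}, {-32/7, -1/8}))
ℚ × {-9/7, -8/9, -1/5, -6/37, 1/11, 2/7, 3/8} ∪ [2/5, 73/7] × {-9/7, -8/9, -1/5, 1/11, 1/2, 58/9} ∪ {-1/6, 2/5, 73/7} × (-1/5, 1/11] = ({-1/6, 2/5, 73/7} × (-1/5, 1/11]) ∪ (ℚ × {-9/7, -8/9, -1/5, -6/37, 1/11, 2/7, 3/8}) ∪ ([2/5, 73/7] × {-9/7, -8/9, -1/5, 1/11, 1/2, 58/9})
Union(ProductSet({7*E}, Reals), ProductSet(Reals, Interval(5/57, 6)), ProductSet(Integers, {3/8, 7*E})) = Union(ProductSet({7*E}, Reals), ProductSet(Integers, {3/8, 7*E}), ProductSet(Reals, Interval(5/57, 6)))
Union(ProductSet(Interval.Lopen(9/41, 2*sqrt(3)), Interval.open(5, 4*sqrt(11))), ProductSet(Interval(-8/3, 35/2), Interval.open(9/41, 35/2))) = ProductSet(Interval(-8/3, 35/2), Interval.open(9/41, 35/2))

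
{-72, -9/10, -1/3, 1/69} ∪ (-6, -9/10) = {-72, -1/3, 1/69} ∪ (-6, -9/10]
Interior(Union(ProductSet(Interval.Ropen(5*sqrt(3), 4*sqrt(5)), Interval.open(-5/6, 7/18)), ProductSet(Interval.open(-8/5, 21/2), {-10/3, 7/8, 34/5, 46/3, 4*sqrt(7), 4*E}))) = ProductSet(Interval.open(5*sqrt(3), 4*sqrt(5)), Interval.open(-5/6, 7/18))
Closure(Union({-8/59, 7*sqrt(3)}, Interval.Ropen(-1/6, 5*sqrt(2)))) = Union({7*sqrt(3)}, Interval(-1/6, 5*sqrt(2)))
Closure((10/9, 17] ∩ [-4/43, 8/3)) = [10/9, 8/3]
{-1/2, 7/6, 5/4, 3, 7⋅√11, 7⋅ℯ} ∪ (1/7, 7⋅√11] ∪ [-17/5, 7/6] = [-17/5, 7⋅√11]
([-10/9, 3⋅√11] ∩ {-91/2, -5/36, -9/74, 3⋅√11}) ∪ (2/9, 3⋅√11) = {-5/36, -9/74} ∪ (2/9, 3⋅√11]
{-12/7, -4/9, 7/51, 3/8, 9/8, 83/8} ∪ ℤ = ℤ ∪ {-12/7, -4/9, 7/51, 3/8, 9/8, 83/8}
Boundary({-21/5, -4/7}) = {-21/5, -4/7}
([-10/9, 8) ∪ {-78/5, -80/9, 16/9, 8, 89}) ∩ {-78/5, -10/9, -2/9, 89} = {-78/5, -10/9, -2/9, 89}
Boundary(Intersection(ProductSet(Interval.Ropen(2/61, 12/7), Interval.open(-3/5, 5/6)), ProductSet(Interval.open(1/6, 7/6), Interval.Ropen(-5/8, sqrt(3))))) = Union(ProductSet({1/6, 7/6}, Interval(-3/5, 5/6)), ProductSet(Interval(1/6, 7/6), {-3/5, 5/6}))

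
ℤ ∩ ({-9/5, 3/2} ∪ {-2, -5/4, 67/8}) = {-2}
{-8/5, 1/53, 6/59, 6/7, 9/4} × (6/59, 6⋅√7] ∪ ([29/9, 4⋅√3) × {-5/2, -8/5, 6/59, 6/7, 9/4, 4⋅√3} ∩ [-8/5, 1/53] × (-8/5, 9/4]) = {-8/5, 1/53, 6/59, 6/7, 9/4} × (6/59, 6⋅√7]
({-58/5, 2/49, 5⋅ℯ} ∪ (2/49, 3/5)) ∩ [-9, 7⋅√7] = [2/49, 3/5) ∪ {5⋅ℯ}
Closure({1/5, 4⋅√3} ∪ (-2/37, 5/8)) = [-2/37, 5/8] ∪ {4⋅√3}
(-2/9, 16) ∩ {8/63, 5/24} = {8/63, 5/24}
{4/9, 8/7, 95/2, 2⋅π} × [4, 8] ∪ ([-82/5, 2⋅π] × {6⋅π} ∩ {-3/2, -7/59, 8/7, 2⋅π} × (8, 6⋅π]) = ({-3/2, -7/59, 8/7, 2⋅π} × {6⋅π}) ∪ ({4/9, 8/7, 95/2, 2⋅π} × [4, 8])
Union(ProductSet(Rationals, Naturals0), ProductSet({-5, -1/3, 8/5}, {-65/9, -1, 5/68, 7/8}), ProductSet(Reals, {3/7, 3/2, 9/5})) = Union(ProductSet({-5, -1/3, 8/5}, {-65/9, -1, 5/68, 7/8}), ProductSet(Rationals, Naturals0), ProductSet(Reals, {3/7, 3/2, 9/5}))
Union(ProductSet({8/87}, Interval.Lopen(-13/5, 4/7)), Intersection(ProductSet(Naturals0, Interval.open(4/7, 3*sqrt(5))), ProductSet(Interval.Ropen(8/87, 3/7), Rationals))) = ProductSet({8/87}, Interval.Lopen(-13/5, 4/7))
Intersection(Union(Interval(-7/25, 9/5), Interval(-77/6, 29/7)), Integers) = Range(-12, 5, 1)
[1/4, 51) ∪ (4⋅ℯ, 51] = [1/4, 51]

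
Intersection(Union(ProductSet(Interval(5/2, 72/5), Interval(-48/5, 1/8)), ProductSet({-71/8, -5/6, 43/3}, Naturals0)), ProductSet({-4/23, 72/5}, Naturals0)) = ProductSet({72/5}, Range(0, 1, 1))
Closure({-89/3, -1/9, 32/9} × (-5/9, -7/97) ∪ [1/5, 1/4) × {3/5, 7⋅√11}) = ({-89/3, -1/9, 32/9} × [-5/9, -7/97]) ∪ ([1/5, 1/4] × {3/5, 7⋅√11})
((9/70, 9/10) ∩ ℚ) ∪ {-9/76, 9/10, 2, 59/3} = {-9/76, 9/10, 2, 59/3} ∪ (ℚ ∩ (9/70, 9/10))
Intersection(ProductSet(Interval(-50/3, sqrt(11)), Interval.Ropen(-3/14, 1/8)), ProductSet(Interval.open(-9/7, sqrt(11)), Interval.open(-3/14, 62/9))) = ProductSet(Interval.open(-9/7, sqrt(11)), Interval.open(-3/14, 1/8))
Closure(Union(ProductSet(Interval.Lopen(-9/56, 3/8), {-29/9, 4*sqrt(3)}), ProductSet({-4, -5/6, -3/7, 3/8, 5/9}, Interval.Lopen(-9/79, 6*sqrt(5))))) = Union(ProductSet({-4, -5/6, -3/7, 3/8, 5/9}, Interval(-9/79, 6*sqrt(5))), ProductSet(Interval(-9/56, 3/8), {-29/9, 4*sqrt(3)}))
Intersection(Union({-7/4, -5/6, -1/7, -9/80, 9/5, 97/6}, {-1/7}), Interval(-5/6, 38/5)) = {-5/6, -1/7, -9/80, 9/5}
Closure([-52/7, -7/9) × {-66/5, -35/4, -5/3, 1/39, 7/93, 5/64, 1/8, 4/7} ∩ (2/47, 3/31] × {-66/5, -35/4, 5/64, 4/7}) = ∅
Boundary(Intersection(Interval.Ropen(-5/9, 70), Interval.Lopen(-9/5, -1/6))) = {-5/9, -1/6}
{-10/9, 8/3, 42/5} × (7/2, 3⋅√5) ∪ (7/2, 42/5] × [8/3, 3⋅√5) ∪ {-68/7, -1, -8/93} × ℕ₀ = ({-68/7, -1, -8/93} × ℕ₀) ∪ ({-10/9, 8/3, 42/5} × (7/2, 3⋅√5)) ∪ ((7/2, 42/5] × [8/3, 3⋅√5))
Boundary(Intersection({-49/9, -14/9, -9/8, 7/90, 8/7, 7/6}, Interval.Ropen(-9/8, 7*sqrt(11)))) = {-9/8, 7/90, 8/7, 7/6}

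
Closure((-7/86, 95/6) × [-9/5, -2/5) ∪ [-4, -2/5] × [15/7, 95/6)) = ({-7/86, 95/6} × [-9/5, -2/5]) ∪ ([-7/86, 95/6] × {-9/5, -2/5}) ∪ ([-4, -2/5] × [15/7, 95/6]) ∪ ((-7/86, 95/6) × [-9/5, -2/5))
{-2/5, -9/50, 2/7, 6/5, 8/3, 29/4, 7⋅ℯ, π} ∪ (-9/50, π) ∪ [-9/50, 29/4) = {-2/5, 7⋅ℯ} ∪ [-9/50, 29/4]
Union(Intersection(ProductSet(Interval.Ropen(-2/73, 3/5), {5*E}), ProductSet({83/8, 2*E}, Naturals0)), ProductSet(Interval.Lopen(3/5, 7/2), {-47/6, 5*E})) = ProductSet(Interval.Lopen(3/5, 7/2), {-47/6, 5*E})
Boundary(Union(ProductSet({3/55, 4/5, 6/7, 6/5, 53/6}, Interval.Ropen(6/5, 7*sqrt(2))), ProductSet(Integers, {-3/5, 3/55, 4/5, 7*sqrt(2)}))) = Union(ProductSet({3/55, 4/5, 6/7, 6/5, 53/6}, Interval(6/5, 7*sqrt(2))), ProductSet(Integers, {-3/5, 3/55, 4/5, 7*sqrt(2)}))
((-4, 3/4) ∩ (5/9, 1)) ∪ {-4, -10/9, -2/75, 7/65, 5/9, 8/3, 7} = {-4, -10/9, -2/75, 7/65, 8/3, 7} ∪ [5/9, 3/4)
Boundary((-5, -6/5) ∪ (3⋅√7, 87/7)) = {-5, -6/5, 87/7, 3⋅√7}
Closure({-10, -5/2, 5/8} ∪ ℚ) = ℝ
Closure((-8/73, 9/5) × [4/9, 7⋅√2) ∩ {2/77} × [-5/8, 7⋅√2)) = {2/77} × [4/9, 7⋅√2]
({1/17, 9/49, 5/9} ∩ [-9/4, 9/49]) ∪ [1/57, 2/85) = [1/57, 2/85) ∪ {1/17, 9/49}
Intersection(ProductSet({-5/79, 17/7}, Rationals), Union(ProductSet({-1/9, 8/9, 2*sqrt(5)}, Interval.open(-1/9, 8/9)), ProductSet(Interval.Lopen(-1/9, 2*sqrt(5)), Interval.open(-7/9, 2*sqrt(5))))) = ProductSet({-5/79, 17/7}, Intersection(Interval.open(-7/9, 2*sqrt(5)), Rationals))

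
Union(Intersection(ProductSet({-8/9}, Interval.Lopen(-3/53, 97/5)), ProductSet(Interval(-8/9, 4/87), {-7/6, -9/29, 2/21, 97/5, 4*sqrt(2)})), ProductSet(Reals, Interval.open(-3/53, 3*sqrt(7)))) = Union(ProductSet({-8/9}, {2/21, 97/5, 4*sqrt(2)}), ProductSet(Reals, Interval.open(-3/53, 3*sqrt(7))))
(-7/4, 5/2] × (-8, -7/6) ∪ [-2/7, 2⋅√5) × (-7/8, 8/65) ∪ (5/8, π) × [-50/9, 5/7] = ((-7/4, 5/2] × (-8, -7/6)) ∪ ((5/8, π) × [-50/9, 5/7]) ∪ ([-2/7, 2⋅√5) × (-7/8, 8/65))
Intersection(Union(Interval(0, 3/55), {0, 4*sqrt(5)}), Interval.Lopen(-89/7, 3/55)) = Interval(0, 3/55)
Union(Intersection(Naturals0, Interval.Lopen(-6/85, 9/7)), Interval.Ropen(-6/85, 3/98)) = Union(Interval.Ropen(-6/85, 3/98), Range(0, 2, 1))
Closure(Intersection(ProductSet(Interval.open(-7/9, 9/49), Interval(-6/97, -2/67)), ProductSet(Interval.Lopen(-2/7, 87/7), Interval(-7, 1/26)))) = ProductSet(Interval(-2/7, 9/49), Interval(-6/97, -2/67))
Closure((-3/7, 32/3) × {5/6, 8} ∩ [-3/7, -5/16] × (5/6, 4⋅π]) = [-3/7, -5/16] × {8}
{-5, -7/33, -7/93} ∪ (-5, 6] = [-5, 6]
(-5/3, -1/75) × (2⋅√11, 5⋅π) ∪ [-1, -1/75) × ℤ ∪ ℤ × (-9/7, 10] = (ℤ × (-9/7, 10]) ∪ ([-1, -1/75) × ℤ) ∪ ((-5/3, -1/75) × (2⋅√11, 5⋅π))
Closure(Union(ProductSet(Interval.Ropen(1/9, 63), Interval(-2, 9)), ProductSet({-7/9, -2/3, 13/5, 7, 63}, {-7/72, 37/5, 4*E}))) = Union(ProductSet({-7/9, -2/3, 13/5, 7, 63}, {-7/72, 37/5, 4*E}), ProductSet(Interval(1/9, 63), Interval(-2, 9)))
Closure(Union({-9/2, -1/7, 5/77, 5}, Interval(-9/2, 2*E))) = Interval(-9/2, 2*E)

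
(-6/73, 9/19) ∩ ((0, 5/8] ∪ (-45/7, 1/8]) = (-6/73, 9/19)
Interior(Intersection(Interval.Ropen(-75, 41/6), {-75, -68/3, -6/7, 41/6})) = EmptySet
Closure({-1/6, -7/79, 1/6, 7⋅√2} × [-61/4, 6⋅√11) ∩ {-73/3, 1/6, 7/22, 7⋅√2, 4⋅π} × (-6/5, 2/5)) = {1/6, 7⋅√2} × [-6/5, 2/5]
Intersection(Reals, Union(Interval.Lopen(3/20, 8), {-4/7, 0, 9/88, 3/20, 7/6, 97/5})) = Union({-4/7, 0, 9/88, 97/5}, Interval(3/20, 8))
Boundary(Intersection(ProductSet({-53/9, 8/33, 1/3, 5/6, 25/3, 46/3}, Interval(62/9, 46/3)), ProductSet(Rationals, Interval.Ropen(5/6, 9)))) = ProductSet({-53/9, 8/33, 1/3, 5/6, 25/3, 46/3}, Interval(62/9, 9))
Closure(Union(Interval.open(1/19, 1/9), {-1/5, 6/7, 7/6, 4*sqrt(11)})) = Union({-1/5, 6/7, 7/6, 4*sqrt(11)}, Interval(1/19, 1/9))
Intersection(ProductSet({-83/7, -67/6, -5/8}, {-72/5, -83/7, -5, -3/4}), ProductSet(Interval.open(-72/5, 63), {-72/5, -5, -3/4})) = ProductSet({-83/7, -67/6, -5/8}, {-72/5, -5, -3/4})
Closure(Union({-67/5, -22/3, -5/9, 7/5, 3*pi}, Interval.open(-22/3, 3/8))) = Union({-67/5, 7/5, 3*pi}, Interval(-22/3, 3/8))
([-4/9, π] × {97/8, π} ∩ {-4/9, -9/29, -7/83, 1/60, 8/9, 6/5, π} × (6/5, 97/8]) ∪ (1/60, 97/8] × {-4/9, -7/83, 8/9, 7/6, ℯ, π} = ({-4/9, -9/29, -7/83, 1/60, 8/9, 6/5, π} × {97/8, π}) ∪ ((1/60, 97/8] × {-4/9, -7/83, 8/9, 7/6, ℯ, π})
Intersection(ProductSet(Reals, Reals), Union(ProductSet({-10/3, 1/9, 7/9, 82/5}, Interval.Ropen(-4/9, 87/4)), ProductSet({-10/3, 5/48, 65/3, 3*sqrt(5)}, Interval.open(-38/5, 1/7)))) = Union(ProductSet({-10/3, 5/48, 65/3, 3*sqrt(5)}, Interval.open(-38/5, 1/7)), ProductSet({-10/3, 1/9, 7/9, 82/5}, Interval.Ropen(-4/9, 87/4)))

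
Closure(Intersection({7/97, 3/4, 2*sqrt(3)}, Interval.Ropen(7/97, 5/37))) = {7/97}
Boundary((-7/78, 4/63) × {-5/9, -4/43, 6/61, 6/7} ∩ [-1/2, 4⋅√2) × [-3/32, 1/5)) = [-7/78, 4/63] × {-4/43, 6/61}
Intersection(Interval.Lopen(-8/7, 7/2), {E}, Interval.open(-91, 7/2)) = {E}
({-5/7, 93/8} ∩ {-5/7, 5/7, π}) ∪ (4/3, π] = {-5/7} ∪ (4/3, π]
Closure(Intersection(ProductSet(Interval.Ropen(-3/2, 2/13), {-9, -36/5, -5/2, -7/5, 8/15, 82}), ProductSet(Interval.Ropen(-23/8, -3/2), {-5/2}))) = EmptySet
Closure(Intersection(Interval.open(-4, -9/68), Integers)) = Range(-3, 0, 1)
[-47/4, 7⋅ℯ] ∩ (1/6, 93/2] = (1/6, 7⋅ℯ]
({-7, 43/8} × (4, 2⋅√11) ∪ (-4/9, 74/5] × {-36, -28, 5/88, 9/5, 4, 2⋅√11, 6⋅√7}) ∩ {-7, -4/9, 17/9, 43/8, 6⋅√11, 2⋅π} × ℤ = ({-7, 43/8} × {5, 6}) ∪ ({17/9, 43/8, 2⋅π} × {-36, -28, 4})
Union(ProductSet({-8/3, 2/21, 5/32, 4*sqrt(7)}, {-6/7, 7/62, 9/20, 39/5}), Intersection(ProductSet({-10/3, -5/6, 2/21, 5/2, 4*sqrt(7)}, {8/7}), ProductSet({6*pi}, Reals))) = ProductSet({-8/3, 2/21, 5/32, 4*sqrt(7)}, {-6/7, 7/62, 9/20, 39/5})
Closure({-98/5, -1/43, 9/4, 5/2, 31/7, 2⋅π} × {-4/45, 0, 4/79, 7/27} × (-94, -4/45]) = {-98/5, -1/43, 9/4, 5/2, 31/7, 2⋅π} × {-4/45, 0, 4/79, 7/27} × [-94, -4/45]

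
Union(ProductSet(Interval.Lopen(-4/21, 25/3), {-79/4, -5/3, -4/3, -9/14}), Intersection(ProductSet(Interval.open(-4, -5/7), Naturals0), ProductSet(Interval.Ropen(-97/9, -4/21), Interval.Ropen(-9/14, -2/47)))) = ProductSet(Interval.Lopen(-4/21, 25/3), {-79/4, -5/3, -4/3, -9/14})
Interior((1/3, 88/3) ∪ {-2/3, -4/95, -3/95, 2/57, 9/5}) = (1/3, 88/3)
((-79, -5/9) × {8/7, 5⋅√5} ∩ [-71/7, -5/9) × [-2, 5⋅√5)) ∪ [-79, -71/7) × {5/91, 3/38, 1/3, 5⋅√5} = ([-71/7, -5/9) × {8/7}) ∪ ([-79, -71/7) × {5/91, 3/38, 1/3, 5⋅√5})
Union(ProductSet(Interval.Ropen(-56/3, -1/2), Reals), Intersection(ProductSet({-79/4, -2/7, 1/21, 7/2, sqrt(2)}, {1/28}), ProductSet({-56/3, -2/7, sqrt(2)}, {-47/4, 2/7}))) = ProductSet(Interval.Ropen(-56/3, -1/2), Reals)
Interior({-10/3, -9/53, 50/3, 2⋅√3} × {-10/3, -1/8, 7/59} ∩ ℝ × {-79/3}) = ∅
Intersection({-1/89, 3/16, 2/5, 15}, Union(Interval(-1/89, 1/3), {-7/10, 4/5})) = {-1/89, 3/16}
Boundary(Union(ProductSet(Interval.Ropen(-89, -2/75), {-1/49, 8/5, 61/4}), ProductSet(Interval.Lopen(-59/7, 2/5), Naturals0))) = Union(ProductSet(Interval(-89, -2/75), {-1/49, 8/5, 61/4}), ProductSet(Interval(-59/7, 2/5), Naturals0))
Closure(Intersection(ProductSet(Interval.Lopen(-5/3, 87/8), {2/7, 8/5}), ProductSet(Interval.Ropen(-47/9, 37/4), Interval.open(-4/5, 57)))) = ProductSet(Interval(-5/3, 37/4), {2/7, 8/5})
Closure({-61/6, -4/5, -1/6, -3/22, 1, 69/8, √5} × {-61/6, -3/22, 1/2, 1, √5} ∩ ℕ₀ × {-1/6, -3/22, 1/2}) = {1} × {-3/22, 1/2}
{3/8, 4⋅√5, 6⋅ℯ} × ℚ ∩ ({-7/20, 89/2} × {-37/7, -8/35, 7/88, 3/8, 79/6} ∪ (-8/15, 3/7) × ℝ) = {3/8} × ℚ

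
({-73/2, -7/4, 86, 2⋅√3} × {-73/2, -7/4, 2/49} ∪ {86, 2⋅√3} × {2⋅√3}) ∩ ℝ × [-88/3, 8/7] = {-73/2, -7/4, 86, 2⋅√3} × {-7/4, 2/49}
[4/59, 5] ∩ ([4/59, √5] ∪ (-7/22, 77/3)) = [4/59, 5]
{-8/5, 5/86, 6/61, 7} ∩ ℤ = {7}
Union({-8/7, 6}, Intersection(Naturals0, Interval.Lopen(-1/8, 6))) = Union({-8/7}, Range(0, 7, 1))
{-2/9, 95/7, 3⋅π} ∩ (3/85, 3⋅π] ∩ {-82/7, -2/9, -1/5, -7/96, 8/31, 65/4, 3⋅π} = {3⋅π}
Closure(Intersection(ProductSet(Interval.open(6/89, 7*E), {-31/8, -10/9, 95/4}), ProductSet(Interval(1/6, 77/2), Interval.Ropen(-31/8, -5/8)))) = ProductSet(Interval(1/6, 7*E), {-31/8, -10/9})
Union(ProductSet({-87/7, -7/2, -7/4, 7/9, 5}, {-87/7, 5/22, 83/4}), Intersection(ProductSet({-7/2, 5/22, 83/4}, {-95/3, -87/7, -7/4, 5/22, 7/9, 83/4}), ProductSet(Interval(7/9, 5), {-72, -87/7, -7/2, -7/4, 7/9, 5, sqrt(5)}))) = ProductSet({-87/7, -7/2, -7/4, 7/9, 5}, {-87/7, 5/22, 83/4})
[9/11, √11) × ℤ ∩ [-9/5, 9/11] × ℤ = {9/11} × ℤ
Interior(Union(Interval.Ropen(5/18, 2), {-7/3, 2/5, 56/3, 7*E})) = Interval.open(5/18, 2)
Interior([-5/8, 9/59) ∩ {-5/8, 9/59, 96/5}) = ∅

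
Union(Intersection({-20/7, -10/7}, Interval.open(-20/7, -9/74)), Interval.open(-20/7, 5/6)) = Interval.open(-20/7, 5/6)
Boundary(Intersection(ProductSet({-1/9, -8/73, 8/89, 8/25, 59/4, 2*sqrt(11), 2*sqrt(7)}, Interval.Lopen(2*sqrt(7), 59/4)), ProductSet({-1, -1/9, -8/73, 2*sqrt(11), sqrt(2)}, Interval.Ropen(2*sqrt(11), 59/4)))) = ProductSet({-1/9, -8/73, 2*sqrt(11)}, Interval(2*sqrt(11), 59/4))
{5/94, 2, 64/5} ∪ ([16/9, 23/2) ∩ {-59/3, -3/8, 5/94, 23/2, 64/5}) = {5/94, 2, 64/5}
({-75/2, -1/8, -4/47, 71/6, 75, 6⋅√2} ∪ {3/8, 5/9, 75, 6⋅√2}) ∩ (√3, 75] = {71/6, 75, 6⋅√2}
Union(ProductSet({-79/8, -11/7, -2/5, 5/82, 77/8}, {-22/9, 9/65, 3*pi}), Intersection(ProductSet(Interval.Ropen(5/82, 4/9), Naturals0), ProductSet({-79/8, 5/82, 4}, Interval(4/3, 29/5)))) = Union(ProductSet({5/82}, Range(2, 6, 1)), ProductSet({-79/8, -11/7, -2/5, 5/82, 77/8}, {-22/9, 9/65, 3*pi}))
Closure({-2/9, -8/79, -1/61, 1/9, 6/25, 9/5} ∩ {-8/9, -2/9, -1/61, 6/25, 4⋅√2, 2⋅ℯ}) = {-2/9, -1/61, 6/25}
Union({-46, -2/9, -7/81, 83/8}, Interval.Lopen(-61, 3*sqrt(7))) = Union({83/8}, Interval.Lopen(-61, 3*sqrt(7)))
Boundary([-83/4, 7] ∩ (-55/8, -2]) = {-55/8, -2}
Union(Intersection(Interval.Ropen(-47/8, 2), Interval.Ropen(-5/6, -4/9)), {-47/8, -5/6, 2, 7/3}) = Union({-47/8, 2, 7/3}, Interval.Ropen(-5/6, -4/9))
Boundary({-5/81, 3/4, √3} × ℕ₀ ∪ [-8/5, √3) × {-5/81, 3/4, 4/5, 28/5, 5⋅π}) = ({-5/81, 3/4, √3} × ℕ₀) ∪ ([-8/5, √3] × {-5/81, 3/4, 4/5, 28/5, 5⋅π})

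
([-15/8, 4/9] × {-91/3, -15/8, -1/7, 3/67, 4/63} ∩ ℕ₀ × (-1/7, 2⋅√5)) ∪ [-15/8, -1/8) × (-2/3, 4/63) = ({0} × {3/67, 4/63}) ∪ ([-15/8, -1/8) × (-2/3, 4/63))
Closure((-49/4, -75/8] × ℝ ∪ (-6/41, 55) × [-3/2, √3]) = ([-49/4, -75/8] × ℝ) ∪ ([-6/41, 55] × [-3/2, √3])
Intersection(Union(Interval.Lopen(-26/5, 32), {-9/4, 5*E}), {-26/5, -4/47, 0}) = {-4/47, 0}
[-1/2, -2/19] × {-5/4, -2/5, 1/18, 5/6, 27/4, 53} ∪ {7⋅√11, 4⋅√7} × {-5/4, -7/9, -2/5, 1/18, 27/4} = ([-1/2, -2/19] × {-5/4, -2/5, 1/18, 5/6, 27/4, 53}) ∪ ({7⋅√11, 4⋅√7} × {-5/4, -7/9, -2/5, 1/18, 27/4})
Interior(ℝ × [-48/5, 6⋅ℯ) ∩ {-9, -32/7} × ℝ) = ∅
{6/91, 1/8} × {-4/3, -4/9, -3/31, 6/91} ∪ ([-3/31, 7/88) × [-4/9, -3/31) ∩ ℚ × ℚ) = ({6/91, 1/8} × {-4/3, -4/9, -3/31, 6/91}) ∪ ((ℚ ∩ [-3/31, 7/88)) × (ℚ ∩ [-4/9, -3/31)))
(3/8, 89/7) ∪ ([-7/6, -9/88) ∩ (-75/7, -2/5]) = [-7/6, -2/5] ∪ (3/8, 89/7)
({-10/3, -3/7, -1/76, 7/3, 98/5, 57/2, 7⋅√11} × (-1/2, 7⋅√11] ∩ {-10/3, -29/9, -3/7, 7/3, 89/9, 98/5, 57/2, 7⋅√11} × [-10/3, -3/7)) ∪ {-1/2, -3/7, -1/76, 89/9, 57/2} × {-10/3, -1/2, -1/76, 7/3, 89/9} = ({-1/2, -3/7, -1/76, 89/9, 57/2} × {-10/3, -1/2, -1/76, 7/3, 89/9}) ∪ ({-10/3, -3/7, 7/3, 98/5, 57/2, 7⋅√11} × (-1/2, -3/7))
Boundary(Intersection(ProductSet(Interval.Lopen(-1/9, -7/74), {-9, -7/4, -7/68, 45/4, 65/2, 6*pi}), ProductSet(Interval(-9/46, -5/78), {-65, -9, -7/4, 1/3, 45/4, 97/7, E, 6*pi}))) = ProductSet(Interval(-1/9, -7/74), {-9, -7/4, 45/4, 6*pi})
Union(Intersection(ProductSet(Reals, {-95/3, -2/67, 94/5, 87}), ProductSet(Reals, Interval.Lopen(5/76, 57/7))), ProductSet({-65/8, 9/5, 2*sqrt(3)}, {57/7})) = ProductSet({-65/8, 9/5, 2*sqrt(3)}, {57/7})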